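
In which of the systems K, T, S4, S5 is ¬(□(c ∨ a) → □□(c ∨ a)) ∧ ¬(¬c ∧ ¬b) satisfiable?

K, T

T-tableau for the formula:
1. ¬(□(c ∨ a) → □□(c ∨ a)) ∧ ¬(¬c ∧ ¬b), 0
2. ¬(□(c ∨ a) → □□(c ∨ a)), 0
3. ¬(¬c ∧ ¬b), 0
4. □(c ∨ a), 0
5. ¬□□(c ∨ a), 0
6. c ∨ a, 0
7. b, 0
8. a, 0
9. ¬□(c ∨ a), 1
10. c ∨ a, 1
11. a, 1
12. ¬(c ∨ a), 2
13. ¬c, 2
14. ¬a, 2
Accessibility: 0R0, 0R1, 1R1, 1R2, 2R2
Complete open branch: satisfiable in T, hence also in K (this T-model is also a K-model).
S4-tableau for the formula:
1. ¬(□(c ∨ a) → □□(c ∨ a)) ∧ ¬(¬c ∧ ¬b), 0
2. ¬(□(c ∨ a) → □□(c ∨ a)), 0
3. ¬(¬c ∧ ¬b), 0
4. □(c ∨ a), 0
5. ¬□□(c ∨ a), 0
6. c ∨ a, 0
7. b, 0
8. a, 0
9. ¬□(c ∨ a), 1
10. c ∨ a, 1
11. a, 1
12. ¬(c ∨ a), 2
13. ¬c, 2
14. ¬a, 2
15. c ∨ a, 2
16. a, 2
Accessibility: 0R0, 0R1, 0R2, 1R1, 1R2, 2R2
Branch closes: a and ¬a both at 2.
Every branch closes (one shown): unsatisfiable in S4, hence also in S5 (every S5-frame is an S4-frame).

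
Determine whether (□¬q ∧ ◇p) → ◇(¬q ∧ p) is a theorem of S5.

Valid

Tableau for the negation ¬((□¬q ∧ ◇p) → ◇(¬q ∧ p)):
1. ¬((□¬q ∧ ◇p) → ◇(¬q ∧ p)), 0
2. □¬q ∧ ◇p, 0   [¬→-rule on 1]
3. ¬◇(¬q ∧ p), 0   [¬→-rule on 1]
4. □¬q, 0   [∧-rule on 2]
5. ◇p, 0   [∧-rule on 2]
6. ¬(¬q ∧ p), 0   [¬◇-rule on 3 via 0R0]
7. ¬q, 0   [□-rule on 4 via 0R0]
8. ¬p, 0   [¬∧-rule on 6 (branches; this branch)]
9. p, 1   [◇-rule on 5: fresh world 1, 0R1]
10. ¬(¬q ∧ p), 1   [¬◇-rule on 3 via 0R1]
11. ¬q, 1   [□-rule on 4 via 0R1]
12. ¬p, 1   [¬∧-rule on 10 (branches; this branch)]
Accessibility: 0R0, 0R1, 1R0, 1R1
Branch closes: p and ¬p both at 1.
All branches of the negation close; one closing branch shown above.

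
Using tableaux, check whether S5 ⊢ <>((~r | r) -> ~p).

No, not valid

Tableau for the negation ~<>((~r | r) -> ~p):
1. ~<>((~r | r) -> ~p), u
2. ~((~r | r) -> ~p), u   [~<>-rule on 1 via uRu]
3. ~r | r, u   [~->-rule on 2]
4. p, u   [~->-rule on 2]
5. r, u   [|-rule on 3 (branches; this branch)]
Accessibility: uRu
The negation has an open branch (countermodel exists).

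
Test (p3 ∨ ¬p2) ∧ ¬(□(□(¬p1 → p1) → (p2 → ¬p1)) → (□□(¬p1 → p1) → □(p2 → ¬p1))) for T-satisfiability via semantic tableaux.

1. (p3 ∨ ¬p2) ∧ ¬(□(□(¬p1 → p1) → (p2 → ¬p1)) → (□□(¬p1 → p1) → □(p2 → ¬p1))), 0
2. p3 ∨ ¬p2, 0   [∧-rule on 1]
3. ¬(□(□(¬p1 → p1) → (p2 → ¬p1)) → (□□(¬p1 → p1) → □(p2 → ¬p1))), 0   [∧-rule on 1]
4. □(□(¬p1 → p1) → (p2 → ¬p1)), 0   [¬→-rule on 3]
5. ¬(□□(¬p1 → p1) → □(p2 → ¬p1)), 0   [¬→-rule on 3]
6. □□(¬p1 → p1), 0   [¬→-rule on 5]
7. ¬□(p2 → ¬p1), 0   [¬→-rule on 5]
8. □(¬p1 → p1) → (p2 → ¬p1), 0   [□-rule on 4 via 0R0]
9. □(¬p1 → p1), 0   [□-rule on 6 via 0R0]
10. ¬p1 → p1, 0   [□-rule on 9 via 0R0]
11. ¬p2, 0   [∨-rule on 2 (branches; this branch)]
12. ¬□(¬p1 → p1), 0   [→-rule on 8 (branches; this branch)]
13. p1, 0   [→-rule on 10 (branches; this branch)]
14. ¬(p2 → ¬p1), 1   [¬□-rule on 7: fresh world 1, 0R1]
15. p2, 1   [¬→-rule on 14]
16. p1, 1   [¬→-rule on 14]
17. □(¬p1 → p1) → (p2 → ¬p1), 1   [□-rule on 4 via 0R1]
18. □(¬p1 → p1), 1   [□-rule on 6 via 0R1]
19. ¬p1 → p1, 1   [□-rule on 9 via 0R1]
20. ¬□(¬p1 → p1), 1   [→-rule on 17 (branches; this branch)]
21. ¬(¬p1 → p1), 2   [¬□-rule on 12: fresh world 2, 0R2]
22. ¬p1, 2   [¬→-rule on 21]
23. □(¬p1 → p1) → (p2 → ¬p1), 2   [□-rule on 4 via 0R2]
24. □(¬p1 → p1), 2   [□-rule on 6 via 0R2]
25. ¬p1 → p1, 2   [□-rule on 9 via 0R2]
26. p2 → ¬p1, 2   [→-rule on 23 (branches; this branch)]
27. p1, 2   [→-rule on 25 (branches; this branch)]
Accessibility: 0R0, 0R1, 0R2, 1R1, 2R2
Branch closes: p1 and ¬p1 both at 2.
All branches of the tableau close; one closing branch shown above.

No, unsatisfiable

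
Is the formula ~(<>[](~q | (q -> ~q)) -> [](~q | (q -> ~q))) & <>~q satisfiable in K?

Satisfiable (open branch found)

1. ~(<>[](~q | (q -> ~q)) -> [](~q | (q -> ~q))) & <>~q, u
2. ~(<>[](~q | (q -> ~q)) -> [](~q | (q -> ~q))), u
3. <>~q, u
4. <>[](~q | (q -> ~q)), u
5. ~[](~q | (q -> ~q)), u
6. ~q, v
7. [](~q | (q -> ~q)), w
8. ~(~q | (q -> ~q)), x
9. q, x
10. ~(q -> ~q), x
Accessibility: uRv, uRw, uRx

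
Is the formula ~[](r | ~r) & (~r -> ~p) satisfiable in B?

1. ~[](r | ~r) & (~r -> ~p), w0
2. ~[](r | ~r), w0
3. ~r -> ~p, w0
4. ~p, w0
5. ~(r | ~r), w1
6. ~r, w1
7. r, w1
Accessibility: w0Rw0, w0Rw1, w1Rw0, w1Rw1
Branch closes: r and ~r both at w1.
All branches of the tableau close; one closing branch shown above.

Unsatisfiable (every branch closes)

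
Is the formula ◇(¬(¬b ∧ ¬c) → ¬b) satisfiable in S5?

1. ◇(¬(¬b ∧ ¬c) → ¬b), 0
2. ¬(¬b ∧ ¬c) → ¬b, 1   [◇-rule on 1: fresh world 1, 0R1]
3. ¬b, 1   [→-rule on 2 (branches; this branch)]
Accessibility: 0R0, 0R1, 1R0, 1R1

Satisfiable (open branch found)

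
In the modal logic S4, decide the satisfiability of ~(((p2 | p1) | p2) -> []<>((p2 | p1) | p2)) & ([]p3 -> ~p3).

Satisfiable (open branch found)

1. ~(((p2 | p1) | p2) -> []<>((p2 | p1) | p2)) & ([]p3 -> ~p3), u
2. ~(((p2 | p1) | p2) -> []<>((p2 | p1) | p2)), u
3. []p3 -> ~p3, u
4. (p2 | p1) | p2, u
5. ~[]<>((p2 | p1) | p2), u
6. ~p3, u
7. p2, u
8. ~<>((p2 | p1) | p2), v
9. ~((p2 | p1) | p2), v
10. ~(p2 | p1), v
11. ~p2, v
12. ~p1, v
Accessibility: uRu, uRv, vRv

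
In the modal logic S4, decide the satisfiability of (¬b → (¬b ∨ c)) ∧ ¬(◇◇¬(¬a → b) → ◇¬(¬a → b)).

Unsatisfiable

1. (¬b → (¬b ∨ c)) ∧ ¬(◇◇¬(¬a → b) → ◇¬(¬a → b)), u
2. ¬b → (¬b ∨ c), u
3. ¬(◇◇¬(¬a → b) → ◇¬(¬a → b)), u
4. ◇◇¬(¬a → b), u
5. ¬◇¬(¬a → b), u
6. ¬a → b, u
7. ¬b ∨ c, u
8. b, u
9. c, u
10. ◇¬(¬a → b), v
11. ¬a → b, v
12. b, v
13. ¬(¬a → b), w
14. ¬a, w
15. ¬b, w
16. ¬a → b, w
17. b, w
Accessibility: uRu, uRv, uRw, vRv, vRw, wRw
Branch closes: b and ¬b both at w.
(One branch shown.) All branches close.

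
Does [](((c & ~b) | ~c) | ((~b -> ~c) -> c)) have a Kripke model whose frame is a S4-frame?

1. [](((c & ~b) | ~c) | ((~b -> ~c) -> c)), u
2. ((c & ~b) | ~c) | ((~b -> ~c) -> c), u
3. (~b -> ~c) -> c, u
4. c, u
Accessibility: uRu

Satisfiable (open branch found)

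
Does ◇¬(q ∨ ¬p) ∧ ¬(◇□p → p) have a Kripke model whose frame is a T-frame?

Yes, satisfiable

1. ◇¬(q ∨ ¬p) ∧ ¬(◇□p → p), u
2. ◇¬(q ∨ ¬p), u
3. ¬(◇□p → p), u
4. ◇□p, u
5. ¬p, u
6. ¬(q ∨ ¬p), v
7. ¬q, v
8. p, v
9. □p, w
10. p, w
Accessibility: uRu, uRv, uRw, vRv, wRw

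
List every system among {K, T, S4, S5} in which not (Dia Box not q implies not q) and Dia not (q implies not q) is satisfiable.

S5-tableau for the formula:
1. not (Dia Box not q implies not q) and Dia not (q implies not q), u
2. not (Dia Box not q implies not q), u
3. Dia not (q implies not q), u
4. Dia Box not q, u
5. q, u
6. not (q implies not q), v
7. q, v
8. Box not q, w
9. not q, u
Accessibility: uRu, uRv, uRw, vRu, vRv, vRw, wRu, wRv, wRw
Branch closes: q and not q both at u.
Every branch closes (one shown): unsatisfiable in S5.
S4-tableau for the formula:
1. not (Dia Box not q implies not q) and Dia not (q implies not q), u
2. not (Dia Box not q implies not q), u
3. Dia not (q implies not q), u
4. Dia Box not q, u
5. q, u
6. not (q implies not q), v
7. q, v
8. Box not q, w
9. not q, w
Accessibility: uRu, uRv, uRw, vRv, wRw
Complete open branch: satisfiable in S4, hence also in K, T (this S4-model is also a K-model and a T-model).

K, T, S4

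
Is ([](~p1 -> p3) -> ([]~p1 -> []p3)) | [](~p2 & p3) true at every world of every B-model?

Valid

Tableau for the negation ~(([](~p1 -> p3) -> ([]~p1 -> []p3)) | [](~p2 & p3)):
1. ~(([](~p1 -> p3) -> ([]~p1 -> []p3)) | [](~p2 & p3)), w0
2. ~([](~p1 -> p3) -> ([]~p1 -> []p3)), w0   [~|-rule on 1]
3. ~[](~p2 & p3), w0   [~|-rule on 1]
4. [](~p1 -> p3), w0   [~->-rule on 2]
5. ~([]~p1 -> []p3), w0   [~->-rule on 2]
6. []~p1, w0   [~->-rule on 5]
7. ~[]p3, w0   [~->-rule on 5]
8. ~p1 -> p3, w0   [[]-rule on 4 via w0Rw0]
9. ~p1, w0   [[]-rule on 6 via w0Rw0]
10. p3, w0   [->-rule on 8 (branches; this branch)]
11. ~(~p2 & p3), w1   [~[]-rule on 3: fresh world w1, w0Rw1]
12. ~p1 -> p3, w1   [[]-rule on 4 via w0Rw1]
13. ~p1, w1   [[]-rule on 6 via w0Rw1]
14. p2, w1   [~&-rule on 11 (branches; this branch)]
15. p3, w1   [->-rule on 12 (branches; this branch)]
16. ~p3, w2   [~[]-rule on 7: fresh world w2, w0Rw2]
17. ~p1 -> p3, w2   [[]-rule on 4 via w0Rw2]
18. ~p1, w2   [[]-rule on 6 via w0Rw2]
19. p3, w2   [->-rule on 17 (branches; this branch)]
Accessibility: w0Rw0, w0Rw1, w0Rw2, w1Rw0, w1Rw1, w2Rw0, w2Rw2
Branch closes: p3 and ~p3 both at w2.
All branches of the negation close; one closing branch shown above.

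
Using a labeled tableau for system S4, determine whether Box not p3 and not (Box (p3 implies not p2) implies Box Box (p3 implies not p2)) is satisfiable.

Unsatisfiable

1. Box not p3 and not (Box (p3 implies not p2) implies Box Box (p3 implies not p2)), 0
2. Box not p3, 0
3. not (Box (p3 implies not p2) implies Box Box (p3 implies not p2)), 0
4. Box (p3 implies not p2), 0
5. not Box Box (p3 implies not p2), 0
6. not p3, 0
7. p3 implies not p2, 0
8. not p2, 0
9. not Box (p3 implies not p2), 1
10. not p3, 1
11. p3 implies not p2, 1
12. not p2, 1
13. not (p3 implies not p2), 2
14. p3, 2
15. p2, 2
16. not p3, 2
Accessibility: 0R0, 0R1, 0R2, 1R1, 1R2, 2R2
Branch closes: p3 and not p3 both at 2.
Every branch closes; the branch above is one of them.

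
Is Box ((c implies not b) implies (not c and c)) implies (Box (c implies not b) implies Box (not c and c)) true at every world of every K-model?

Yes, valid

Tableau for the negation not (Box ((c implies not b) implies (not c and c)) implies (Box (c implies not b) implies Box (not c and c))):
1. not (Box ((c implies not b) implies (not c and c)) implies (Box (c implies not b) implies Box (not c and c))), u
2. Box ((c implies not b) implies (not c and c)), u
3. not (Box (c implies not b) implies Box (not c and c)), u
4. Box (c implies not b), u
5. not Box (not c and c), u
6. not (not c and c), v
7. (c implies not b) implies (not c and c), v
8. c implies not b, v
9. c, v
10. not (c implies not b), v
11. b, v
12. not b, v
Accessibility: uRv
Branch closes: b and not b both at v.
Every branch of the negation's tableau closes; the branch above is one of them.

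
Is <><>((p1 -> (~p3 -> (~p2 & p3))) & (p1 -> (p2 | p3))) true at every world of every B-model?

No, not valid

Tableau for the negation ~<><>((p1 -> (~p3 -> (~p2 & p3))) & (p1 -> (p2 | p3))):
1. ~<><>((p1 -> (~p3 -> (~p2 & p3))) & (p1 -> (p2 | p3))), 0
2. ~<>((p1 -> (~p3 -> (~p2 & p3))) & (p1 -> (p2 | p3))), 0   [~<>-rule on 1 via 0R0]
3. ~((p1 -> (~p3 -> (~p2 & p3))) & (p1 -> (p2 | p3))), 0   [~<>-rule on 2 via 0R0]
4. ~(p1 -> (p2 | p3)), 0   [~&-rule on 3 (branches; this branch)]
5. p1, 0   [~->-rule on 4]
6. ~(p2 | p3), 0   [~->-rule on 4]
7. ~p2, 0   [~|-rule on 6]
8. ~p3, 0   [~|-rule on 6]
Accessibility: 0R0
The negation has an open branch (countermodel exists).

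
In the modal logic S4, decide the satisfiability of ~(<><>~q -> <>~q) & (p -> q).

No, unsatisfiable

1. ~(<><>~q -> <>~q) & (p -> q), 0
2. ~(<><>~q -> <>~q), 0   [&-rule on 1]
3. p -> q, 0   [&-rule on 1]
4. <><>~q, 0   [~->-rule on 2]
5. ~<>~q, 0   [~->-rule on 2]
6. q, 0   [~<>-rule on 5 via 0R0]
7. <>~q, 1   [<>-rule on 4: fresh world 1, 0R1]
8. q, 1   [~<>-rule on 5 via 0R1]
9. ~q, 2   [<>-rule on 7: fresh world 2, 1R2]
10. q, 2   [~<>-rule on 5 via 0R2]
Accessibility: 0R0, 0R1, 0R2, 1R1, 1R2, 2R2
Branch closes: q and ~q both at 2.
Every branch closes; the branch above is one of them.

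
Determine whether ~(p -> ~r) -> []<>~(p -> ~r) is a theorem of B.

Tableau for the negation ~(~(p -> ~r) -> []<>~(p -> ~r)):
1. ~(~(p -> ~r) -> []<>~(p -> ~r)), w0
2. ~(p -> ~r), w0   [~->-rule on 1]
3. ~[]<>~(p -> ~r), w0   [~->-rule on 1]
4. p, w0   [~->-rule on 2]
5. r, w0   [~->-rule on 2]
6. ~<>~(p -> ~r), w1   [~[]-rule on 3: fresh world w1, w0Rw1]
7. p -> ~r, w0   [~<>-rule on 6 via w1Rw0]
8. p -> ~r, w1   [~<>-rule on 6 via w1Rw1]
9. ~r, w0   [->-rule on 7 (branches; this branch)]
Accessibility: w0Rw0, w0Rw1, w1Rw0, w1Rw1
Branch closes: r and ~r both at w0.
All branches of the negation close; one closing branch shown above.

Yes, valid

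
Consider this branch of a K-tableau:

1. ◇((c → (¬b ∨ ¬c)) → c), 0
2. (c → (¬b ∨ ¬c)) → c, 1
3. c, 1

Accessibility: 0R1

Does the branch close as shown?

There is no literal clash: for every atom and world, at most one sign appears.

No, open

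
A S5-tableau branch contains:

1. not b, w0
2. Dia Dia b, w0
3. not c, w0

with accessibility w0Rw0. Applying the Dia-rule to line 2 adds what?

a fresh world w1 with w0Rw1, and Dia b at w1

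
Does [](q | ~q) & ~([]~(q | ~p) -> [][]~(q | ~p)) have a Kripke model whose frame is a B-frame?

1. [](q | ~q) & ~([]~(q | ~p) -> [][]~(q | ~p)), w0
2. [](q | ~q), w0
3. ~([]~(q | ~p) -> [][]~(q | ~p)), w0
4. []~(q | ~p), w0
5. ~[][]~(q | ~p), w0
6. q | ~q, w0
7. ~(q | ~p), w0
8. ~q, w0
9. p, w0
10. ~[]~(q | ~p), w1
11. q | ~q, w1
12. ~(q | ~p), w1
13. ~q, w1
14. p, w1
15. q | ~p, w2
16. ~p, w2
Accessibility: w0Rw0, w0Rw1, w1Rw0, w1Rw1, w1Rw2, w2Rw1, w2Rw2

Satisfiable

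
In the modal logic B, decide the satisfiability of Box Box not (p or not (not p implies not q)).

1. Box Box not (p or not (not p implies not q)), w0
2. Box not (p or not (not p implies not q)), w0
3. not (p or not (not p implies not q)), w0
4. not p, w0
5. not p implies not q, w0
6. not q, w0
Accessibility: w0Rw0

Satisfiable (open branch found)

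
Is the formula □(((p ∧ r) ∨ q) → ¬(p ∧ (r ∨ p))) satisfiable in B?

1. □(((p ∧ r) ∨ q) → ¬(p ∧ (r ∨ p))), w0
2. ((p ∧ r) ∨ q) → ¬(p ∧ (r ∨ p)), w0   [□-rule on 1 via w0Rw0]
3. ¬(p ∧ (r ∨ p)), w0   [→-rule on 2 (branches; this branch)]
4. ¬(r ∨ p), w0   [¬∧-rule on 3 (branches; this branch)]
5. ¬r, w0   [¬∨-rule on 4]
6. ¬p, w0   [¬∨-rule on 4]
Accessibility: w0Rw0

Satisfiable (open branch found)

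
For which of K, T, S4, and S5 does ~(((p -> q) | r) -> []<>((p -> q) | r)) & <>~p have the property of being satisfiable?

S4-tableau for the formula:
1. ~(((p -> q) | r) -> []<>((p -> q) | r)) & <>~p, u
2. ~(((p -> q) | r) -> []<>((p -> q) | r)), u
3. <>~p, u
4. (p -> q) | r, u
5. ~[]<>((p -> q) | r), u
6. r, u
7. ~p, v
8. ~<>((p -> q) | r), w
9. ~((p -> q) | r), w
10. ~(p -> q), w
11. ~r, w
12. p, w
13. ~q, w
Accessibility: uRu, uRv, uRw, vRv, wRw
Complete open branch: satisfiable in S4, hence also in K, T (this S4-model is also a K-model and a T-model).
S5-tableau for the formula:
1. ~(((p -> q) | r) -> []<>((p -> q) | r)) & <>~p, u
2. ~(((p -> q) | r) -> []<>((p -> q) | r)), u
3. <>~p, u
4. (p -> q) | r, u
5. ~[]<>((p -> q) | r), u
6. p -> q, u
7. q, u
8. ~p, v
9. ~<>((p -> q) | r), w
10. ~((p -> q) | r), u
11. ~(p -> q), u
12. ~r, u
13. p, u
14. ~q, u
Accessibility: uRu, uRv, uRw, vRu, vRv, vRw, wRu, wRv, wRw
Branch closes: q and ~q both at u.
Every branch closes (one shown): unsatisfiable in S5.

K, T, S4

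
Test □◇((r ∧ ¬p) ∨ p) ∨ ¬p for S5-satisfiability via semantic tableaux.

Satisfiable (open branch found)

1. □◇((r ∧ ¬p) ∨ p) ∨ ¬p, w0
2. ¬p, w0   [∨-rule on 1 (branches; this branch)]
Accessibility: w0Rw0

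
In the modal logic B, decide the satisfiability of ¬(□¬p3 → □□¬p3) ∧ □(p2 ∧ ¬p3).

Yes, satisfiable

1. ¬(□¬p3 → □□¬p3) ∧ □(p2 ∧ ¬p3), w0
2. ¬(□¬p3 → □□¬p3), w0
3. □(p2 ∧ ¬p3), w0
4. □¬p3, w0
5. ¬□□¬p3, w0
6. p2 ∧ ¬p3, w0
7. p2, w0
8. ¬p3, w0
9. ¬□¬p3, w1
10. p2 ∧ ¬p3, w1
11. p2, w1
12. ¬p3, w1
13. p3, w2
Accessibility: w0Rw0, w0Rw1, w1Rw0, w1Rw1, w1Rw2, w2Rw1, w2Rw2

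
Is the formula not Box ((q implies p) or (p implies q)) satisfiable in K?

No, unsatisfiable

1. not Box ((q implies p) or (p implies q)), 0
2. not ((q implies p) or (p implies q)), 1
3. not (q implies p), 1
4. not (p implies q), 1
5. q, 1
6. not p, 1
7. p, 1
8. not q, 1
Accessibility: 0R1
Branch closes: p and not p both at 1.
(One branch shown.) All branches close.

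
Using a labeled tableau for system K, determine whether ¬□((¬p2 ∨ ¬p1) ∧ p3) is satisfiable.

1. ¬□((¬p2 ∨ ¬p1) ∧ p3), u
2. ¬((¬p2 ∨ ¬p1) ∧ p3), v
3. ¬p3, v
Accessibility: uRv

Satisfiable (open branch found)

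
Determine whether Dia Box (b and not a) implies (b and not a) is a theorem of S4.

No, not valid

Tableau for the negation not (Dia Box (b and not a) implies (b and not a)):
1. not (Dia Box (b and not a) implies (b and not a)), 0
2. Dia Box (b and not a), 0
3. not (b and not a), 0
4. a, 0
5. Box (b and not a), 1
6. b and not a, 1
7. b, 1
8. not a, 1
Accessibility: 0R0, 0R1, 1R1
The negation has an open branch (countermodel exists).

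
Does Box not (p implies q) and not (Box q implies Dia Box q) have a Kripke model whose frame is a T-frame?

1. Box not (p implies q) and not (Box q implies Dia Box q), w0
2. Box not (p implies q), w0
3. not (Box q implies Dia Box q), w0
4. Box q, w0
5. not Dia Box q, w0
6. not (p implies q), w0
7. p, w0
8. not q, w0
9. q, w0
Accessibility: w0Rw0
Branch closes: q and not q both at w0.
All branches of the tableau close; one closing branch shown above.

Unsatisfiable (every branch closes)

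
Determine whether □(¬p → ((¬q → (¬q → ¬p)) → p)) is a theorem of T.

Tableau for the negation ¬□(¬p → ((¬q → (¬q → ¬p)) → p)):
1. ¬□(¬p → ((¬q → (¬q → ¬p)) → p)), 0
2. ¬(¬p → ((¬q → (¬q → ¬p)) → p)), 1   [¬□-rule on 1: fresh world 1, 0R1]
3. ¬p, 1   [¬→-rule on 2]
4. ¬((¬q → (¬q → ¬p)) → p), 1   [¬→-rule on 2]
5. ¬q → (¬q → ¬p), 1   [¬→-rule on 4]
6. ¬q → ¬p, 1   [→-rule on 5 (branches; this branch)]
Accessibility: 0R0, 0R1, 1R1
The negation has an open branch (countermodel exists).

No, not valid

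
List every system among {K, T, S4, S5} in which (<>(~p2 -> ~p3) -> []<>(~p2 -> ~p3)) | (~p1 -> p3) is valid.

S5

S4-tableau for the negation ~((<>(~p2 -> ~p3) -> []<>(~p2 -> ~p3)) | (~p1 -> p3)):
1. ~((<>(~p2 -> ~p3) -> []<>(~p2 -> ~p3)) | (~p1 -> p3)), 0
2. ~(<>(~p2 -> ~p3) -> []<>(~p2 -> ~p3)), 0
3. ~(~p1 -> p3), 0
4. <>(~p2 -> ~p3), 0
5. ~[]<>(~p2 -> ~p3), 0
6. ~p1, 0
7. ~p3, 0
8. ~p2 -> ~p3, 1
9. ~p3, 1
10. ~<>(~p2 -> ~p3), 2
11. ~(~p2 -> ~p3), 2
12. ~p2, 2
13. p3, 2
Accessibility: 0R0, 0R1, 0R2, 1R1, 2R2
Complete open branch: countermodel on an S4-frame, so not valid in S4, nor in K, T (the same frame is also a K-frame and a T-frame).
S5-tableau for the negation ~((<>(~p2 -> ~p3) -> []<>(~p2 -> ~p3)) | (~p1 -> p3)):
1. ~((<>(~p2 -> ~p3) -> []<>(~p2 -> ~p3)) | (~p1 -> p3)), 0
2. ~(<>(~p2 -> ~p3) -> []<>(~p2 -> ~p3)), 0
3. ~(~p1 -> p3), 0
4. <>(~p2 -> ~p3), 0
5. ~[]<>(~p2 -> ~p3), 0
6. ~p1, 0
7. ~p3, 0
8. ~p2 -> ~p3, 1
9. ~p3, 1
10. ~<>(~p2 -> ~p3), 2
11. ~(~p2 -> ~p3), 0
12. ~p2, 0
13. p3, 0
Accessibility: 0R0, 0R1, 0R2, 1R0, 1R1, 1R2, 2R0, 2R1, 2R2
Branch closes: p3 and ~p3 both at 0.
Every branch closes (one shown): valid in S5.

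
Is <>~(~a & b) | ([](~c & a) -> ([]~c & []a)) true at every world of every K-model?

Valid in K

Tableau for the negation ~(<>~(~a & b) | ([](~c & a) -> ([]~c & []a))):
1. ~(<>~(~a & b) | ([](~c & a) -> ([]~c & []a))), w0
2. ~<>~(~a & b), w0   [~|-rule on 1]
3. ~([](~c & a) -> ([]~c & []a)), w0   [~|-rule on 1]
4. [](~c & a), w0   [~->-rule on 3]
5. ~([]~c & []a), w0   [~->-rule on 3]
6. ~[]a, w0   [~&-rule on 5 (branches; this branch)]
7. ~a, w1   [~[]-rule on 6: fresh world w1, w0Rw1]
8. ~a & b, w1   [~<>-rule on 2 via w0Rw1]
9. b, w1   [&-rule on 8]
10. ~c & a, w1   [[]-rule on 4 via w0Rw1]
11. ~c, w1   [&-rule on 10]
12. a, w1   [&-rule on 10]
Accessibility: w0Rw1
Branch closes: a and ~a both at w1.
All branches of the negation close; one closing branch shown above.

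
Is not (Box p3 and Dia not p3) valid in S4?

Tableau for the negation Box p3 and Dia not p3:
1. Box p3 and Dia not p3, u
2. Box p3, u
3. Dia not p3, u
4. p3, u
5. not p3, v
6. p3, v
Accessibility: uRu, uRv, vRv
Branch closes: p3 and not p3 both at v.
Every branch of the negation's tableau closes; the branch above is one of them.

Valid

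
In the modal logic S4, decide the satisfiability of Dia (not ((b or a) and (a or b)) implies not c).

Satisfiable

1. Dia (not ((b or a) and (a or b)) implies not c), u
2. not ((b or a) and (a or b)) implies not c, v
3. not c, v
Accessibility: uRu, uRv, vRv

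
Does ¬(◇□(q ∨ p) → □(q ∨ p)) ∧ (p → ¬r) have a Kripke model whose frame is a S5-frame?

1. ¬(◇□(q ∨ p) → □(q ∨ p)) ∧ (p → ¬r), u
2. ¬(◇□(q ∨ p) → □(q ∨ p)), u
3. p → ¬r, u
4. ◇□(q ∨ p), u
5. ¬□(q ∨ p), u
6. ¬r, u
7. □(q ∨ p), v
8. q ∨ p, u
9. q ∨ p, v
10. p, u
11. p, v
12. ¬(q ∨ p), w
13. ¬q, w
14. ¬p, w
15. q ∨ p, w
16. p, w
Accessibility: uRu, uRv, uRw, vRu, vRv, vRw, wRu, wRv, wRw
Branch closes: p and ¬p both at w.
All branches of the tableau close; one closing branch shown above.

Unsatisfiable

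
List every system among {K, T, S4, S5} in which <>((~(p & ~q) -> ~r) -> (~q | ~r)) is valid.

T-tableau for the negation ~<>((~(p & ~q) -> ~r) -> (~q | ~r)):
1. ~<>((~(p & ~q) -> ~r) -> (~q | ~r)), w0
2. ~((~(p & ~q) -> ~r) -> (~q | ~r)), w0   [~<>-rule on 1 via w0Rw0]
3. ~(p & ~q) -> ~r, w0   [~->-rule on 2]
4. ~(~q | ~r), w0   [~->-rule on 2]
5. q, w0   [~|-rule on 4]
6. r, w0   [~|-rule on 4]
7. p & ~q, w0   [->-rule on 3 (branches; this branch)]
8. p, w0   [&-rule on 7]
9. ~q, w0   [&-rule on 7]
Accessibility: w0Rw0
Branch closes: q and ~q both at w0.
Every branch closes (one shown): valid in T, hence also in S4, S5 (every theorem of T is a theorem of S4 and S5).
K-tableau for the negation ~<>((~(p & ~q) -> ~r) -> (~q | ~r)):
1. ~<>((~(p & ~q) -> ~r) -> (~q | ~r)), w0
Complete open branch: countermodel on a K-frame, so not valid in K.

T, S4, S5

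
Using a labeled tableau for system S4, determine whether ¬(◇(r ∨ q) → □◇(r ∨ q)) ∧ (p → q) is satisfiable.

1. ¬(◇(r ∨ q) → □◇(r ∨ q)) ∧ (p → q), 0
2. ¬(◇(r ∨ q) → □◇(r ∨ q)), 0   [∧-rule on 1]
3. p → q, 0   [∧-rule on 1]
4. ◇(r ∨ q), 0   [¬→-rule on 2]
5. ¬□◇(r ∨ q), 0   [¬→-rule on 2]
6. q, 0   [→-rule on 3 (branches; this branch)]
7. r ∨ q, 1   [◇-rule on 4: fresh world 1, 0R1]
8. q, 1   [∨-rule on 7 (branches; this branch)]
9. ¬◇(r ∨ q), 2   [¬□-rule on 5: fresh world 2, 0R2]
10. ¬(r ∨ q), 2   [¬◇-rule on 9 via 2R2]
11. ¬r, 2   [¬∨-rule on 10]
12. ¬q, 2   [¬∨-rule on 10]
Accessibility: 0R0, 0R1, 0R2, 1R1, 2R2

Satisfiable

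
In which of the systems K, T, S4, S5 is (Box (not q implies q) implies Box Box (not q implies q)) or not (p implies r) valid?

S4, S5

S4-tableau for the negation not ((Box (not q implies q) implies Box Box (not q implies q)) or not (p implies r)):
1. not ((Box (not q implies q) implies Box Box (not q implies q)) or not (p implies r)), 0
2. not (Box (not q implies q) implies Box Box (not q implies q)), 0   [neg-or-rule on 1]
3. p implies r, 0   [neg-or-rule on 1]
4. Box (not q implies q), 0   [neg-implies-rule on 2]
5. not Box Box (not q implies q), 0   [neg-implies-rule on 2]
6. not q implies q, 0   [Box-rule on 4 via 0R0]
7. r, 0   [implies-rule on 3 (branches; this branch)]
8. q, 0   [implies-rule on 6 (branches; this branch)]
9. not Box (not q implies q), 1   [neg-Box-rule on 5: fresh world 1, 0R1]
10. not q implies q, 1   [Box-rule on 4 via 0R1]
11. q, 1   [implies-rule on 10 (branches; this branch)]
12. not (not q implies q), 2   [neg-Box-rule on 9: fresh world 2, 1R2]
13. not q, 2   [neg-implies-rule on 12]
14. not q implies q, 2   [Box-rule on 4 via 0R2]
15. q, 2   [implies-rule on 14 (branches; this branch)]
Accessibility: 0R0, 0R1, 0R2, 1R1, 1R2, 2R2
Branch closes: q and not q both at 2.
Every branch closes (one shown): valid in S4, hence also in S5 (every theorem of S4 is a theorem of S5).
T-tableau for the negation not ((Box (not q implies q) implies Box Box (not q implies q)) or not (p implies r)):
1. not ((Box (not q implies q) implies Box Box (not q implies q)) or not (p implies r)), 0
2. not (Box (not q implies q) implies Box Box (not q implies q)), 0   [neg-or-rule on 1]
3. p implies r, 0   [neg-or-rule on 1]
4. Box (not q implies q), 0   [neg-implies-rule on 2]
5. not Box Box (not q implies q), 0   [neg-implies-rule on 2]
6. not q implies q, 0   [Box-rule on 4 via 0R0]
7. r, 0   [implies-rule on 3 (branches; this branch)]
8. q, 0   [implies-rule on 6 (branches; this branch)]
9. not Box (not q implies q), 1   [neg-Box-rule on 5: fresh world 1, 0R1]
10. not q implies q, 1   [Box-rule on 4 via 0R1]
11. q, 1   [implies-rule on 10 (branches; this branch)]
12. not (not q implies q), 2   [neg-Box-rule on 9: fresh world 2, 1R2]
13. not q, 2   [neg-implies-rule on 12]
Accessibility: 0R0, 0R1, 1R1, 1R2, 2R2
Complete open branch: countermodel on a T-frame, so not valid in T, nor in K (the same frame is also a K-frame).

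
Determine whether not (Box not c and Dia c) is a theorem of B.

Tableau for the negation Box not c and Dia c:
1. Box not c and Dia c, 0
2. Box not c, 0   [and-rule on 1]
3. Dia c, 0   [and-rule on 1]
4. not c, 0   [Box-rule on 2 via 0R0]
5. c, 1   [Dia-rule on 3: fresh world 1, 0R1]
6. not c, 1   [Box-rule on 2 via 0R1]
Accessibility: 0R0, 0R1, 1R0, 1R1
Branch closes: c and not c both at 1.
All branches of the negation close; one closing branch shown above.

Valid in B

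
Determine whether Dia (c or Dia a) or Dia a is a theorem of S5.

Not valid

Tableau for the negation not (Dia (c or Dia a) or Dia a):
1. not (Dia (c or Dia a) or Dia a), w0
2. not Dia (c or Dia a), w0   [neg-or-rule on 1]
3. not Dia a, w0   [neg-or-rule on 1]
4. not (c or Dia a), w0   [neg-Dia-rule on 2 via w0Rw0]
5. not c, w0   [neg-or-rule on 4]
6. not a, w0   [neg-Dia-rule on 3 via w0Rw0]
Accessibility: w0Rw0
The negation has an open branch (countermodel exists).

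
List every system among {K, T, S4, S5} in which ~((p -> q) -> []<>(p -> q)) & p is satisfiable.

S4-tableau for the formula:
1. ~((p -> q) -> []<>(p -> q)) & p, 0
2. ~((p -> q) -> []<>(p -> q)), 0   [&-rule on 1]
3. p, 0   [&-rule on 1]
4. p -> q, 0   [~->-rule on 2]
5. ~[]<>(p -> q), 0   [~->-rule on 2]
6. q, 0   [->-rule on 4 (branches; this branch)]
7. ~<>(p -> q), 1   [~[]-rule on 5: fresh world 1, 0R1]
8. ~(p -> q), 1   [~<>-rule on 7 via 1R1]
9. p, 1   [~->-rule on 8]
10. ~q, 1   [~->-rule on 8]
Accessibility: 0R0, 0R1, 1R1
Complete open branch: satisfiable in S4, hence also in K, T (this S4-model is also a K-model and a T-model).
S5-tableau for the formula:
1. ~((p -> q) -> []<>(p -> q)) & p, 0
2. ~((p -> q) -> []<>(p -> q)), 0   [&-rule on 1]
3. p, 0   [&-rule on 1]
4. p -> q, 0   [~->-rule on 2]
5. ~[]<>(p -> q), 0   [~->-rule on 2]
6. q, 0   [->-rule on 4 (branches; this branch)]
7. ~<>(p -> q), 1   [~[]-rule on 5: fresh world 1, 0R1]
8. ~(p -> q), 0   [~<>-rule on 7 via 1R0]
9. ~q, 0   [~->-rule on 8]
Accessibility: 0R0, 0R1, 1R0, 1R1
Branch closes: q and ~q both at 0.
Every branch closes (one shown): unsatisfiable in S5.

K, T, S4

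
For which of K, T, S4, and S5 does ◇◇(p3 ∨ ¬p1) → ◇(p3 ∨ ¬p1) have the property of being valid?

S4-tableau for the negation ¬(◇◇(p3 ∨ ¬p1) → ◇(p3 ∨ ¬p1)):
1. ¬(◇◇(p3 ∨ ¬p1) → ◇(p3 ∨ ¬p1)), w0
2. ◇◇(p3 ∨ ¬p1), w0   [¬→-rule on 1]
3. ¬◇(p3 ∨ ¬p1), w0   [¬→-rule on 1]
4. ¬(p3 ∨ ¬p1), w0   [¬◇-rule on 3 via w0Rw0]
5. ¬p3, w0   [¬∨-rule on 4]
6. p1, w0   [¬∨-rule on 4]
7. ◇(p3 ∨ ¬p1), w1   [◇-rule on 2: fresh world w1, w0Rw1]
8. ¬(p3 ∨ ¬p1), w1   [¬◇-rule on 3 via w0Rw1]
9. ¬p3, w1   [¬∨-rule on 8]
10. p1, w1   [¬∨-rule on 8]
11. p3 ∨ ¬p1, w2   [◇-rule on 7: fresh world w2, w1Rw2]
12. ¬(p3 ∨ ¬p1), w2   [¬◇-rule on 3 via w0Rw2]
13. ¬p3, w2   [¬∨-rule on 12]
14. p1, w2   [¬∨-rule on 12]
15. ¬p1, w2   [∨-rule on 11 (branches; this branch)]
Accessibility: w0Rw0, w0Rw1, w0Rw2, w1Rw1, w1Rw2, w2Rw2
Branch closes: p1 and ¬p1 both at w2.
Every branch closes (one shown): valid in S4, hence also in S5 (every theorem of S4 is a theorem of S5).
T-tableau for the negation ¬(◇◇(p3 ∨ ¬p1) → ◇(p3 ∨ ¬p1)):
1. ¬(◇◇(p3 ∨ ¬p1) → ◇(p3 ∨ ¬p1)), w0
2. ◇◇(p3 ∨ ¬p1), w0   [¬→-rule on 1]
3. ¬◇(p3 ∨ ¬p1), w0   [¬→-rule on 1]
4. ¬(p3 ∨ ¬p1), w0   [¬◇-rule on 3 via w0Rw0]
5. ¬p3, w0   [¬∨-rule on 4]
6. p1, w0   [¬∨-rule on 4]
7. ◇(p3 ∨ ¬p1), w1   [◇-rule on 2: fresh world w1, w0Rw1]
8. ¬(p3 ∨ ¬p1), w1   [¬◇-rule on 3 via w0Rw1]
9. ¬p3, w1   [¬∨-rule on 8]
10. p1, w1   [¬∨-rule on 8]
11. p3 ∨ ¬p1, w2   [◇-rule on 7: fresh world w2, w1Rw2]
12. ¬p1, w2   [∨-rule on 11 (branches; this branch)]
Accessibility: w0Rw0, w0Rw1, w1Rw1, w1Rw2, w2Rw2
Complete open branch: countermodel on a T-frame, so not valid in T, nor in K (the same frame is also a K-frame).

S4, S5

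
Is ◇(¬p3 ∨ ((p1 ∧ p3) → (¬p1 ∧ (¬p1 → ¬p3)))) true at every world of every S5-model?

Tableau for the negation ¬◇(¬p3 ∨ ((p1 ∧ p3) → (¬p1 ∧ (¬p1 → ¬p3)))):
1. ¬◇(¬p3 ∨ ((p1 ∧ p3) → (¬p1 ∧ (¬p1 → ¬p3)))), w0
2. ¬(¬p3 ∨ ((p1 ∧ p3) → (¬p1 ∧ (¬p1 → ¬p3)))), w0   [¬◇-rule on 1 via w0Rw0]
3. p3, w0   [¬∨-rule on 2]
4. ¬((p1 ∧ p3) → (¬p1 ∧ (¬p1 → ¬p3))), w0   [¬∨-rule on 2]
5. p1 ∧ p3, w0   [¬→-rule on 4]
6. ¬(¬p1 ∧ (¬p1 → ¬p3)), w0   [¬→-rule on 4]
7. p1, w0   [∧-rule on 5]
Accessibility: w0Rw0
The negation has an open branch (countermodel exists).

Invalid (countermodel exists)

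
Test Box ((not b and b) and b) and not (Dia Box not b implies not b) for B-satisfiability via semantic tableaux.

No, unsatisfiable

1. Box ((not b and b) and b) and not (Dia Box not b implies not b), u
2. Box ((not b and b) and b), u
3. not (Dia Box not b implies not b), u
4. Dia Box not b, u
5. b, u
6. (not b and b) and b, u
7. not b and b, u
8. not b, u
Accessibility: uRu
Branch closes: b and not b both at u.
(One branch shown.) All branches close.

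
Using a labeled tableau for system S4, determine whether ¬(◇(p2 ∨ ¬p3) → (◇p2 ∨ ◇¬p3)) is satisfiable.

Unsatisfiable

1. ¬(◇(p2 ∨ ¬p3) → (◇p2 ∨ ◇¬p3)), 0
2. ◇(p2 ∨ ¬p3), 0
3. ¬(◇p2 ∨ ◇¬p3), 0
4. ¬◇p2, 0
5. ¬◇¬p3, 0
6. ¬p2, 0
7. p3, 0
8. p2 ∨ ¬p3, 1
9. ¬p2, 1
10. p3, 1
11. ¬p3, 1
Accessibility: 0R0, 0R1, 1R1
Branch closes: p3 and ¬p3 both at 1.
All branches of the tableau close; one closing branch shown above.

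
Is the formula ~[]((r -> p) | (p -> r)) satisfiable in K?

Unsatisfiable

1. ~[]((r -> p) | (p -> r)), w0
2. ~((r -> p) | (p -> r)), w1   [~[]-rule on 1: fresh world w1, w0Rw1]
3. ~(r -> p), w1   [~|-rule on 2]
4. ~(p -> r), w1   [~|-rule on 2]
5. r, w1   [~->-rule on 3]
6. ~p, w1   [~->-rule on 3]
7. p, w1   [~->-rule on 4]
8. ~r, w1   [~->-rule on 4]
Accessibility: w0Rw1
Branch closes: p and ~p both at w1.
Every branch closes; the branch above is one of them.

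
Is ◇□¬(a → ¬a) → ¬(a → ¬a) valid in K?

Tableau for the negation ¬(◇□¬(a → ¬a) → ¬(a → ¬a)):
1. ¬(◇□¬(a → ¬a) → ¬(a → ¬a)), w0
2. ◇□¬(a → ¬a), w0   [¬→-rule on 1]
3. a → ¬a, w0   [¬→-rule on 1]
4. ¬a, w0   [→-rule on 3 (branches; this branch)]
5. □¬(a → ¬a), w1   [◇-rule on 2: fresh world w1, w0Rw1]
Accessibility: w0Rw1
The negation has an open branch (countermodel exists).

Not valid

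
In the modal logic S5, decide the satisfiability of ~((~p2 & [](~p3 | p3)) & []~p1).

1. ~((~p2 & [](~p3 | p3)) & []~p1), u
2. ~[]~p1, u   [~&-rule on 1 (branches; this branch)]
3. p1, v   [~[]-rule on 2: fresh world v, uRv]
Accessibility: uRu, uRv, vRu, vRv

Satisfiable (open branch found)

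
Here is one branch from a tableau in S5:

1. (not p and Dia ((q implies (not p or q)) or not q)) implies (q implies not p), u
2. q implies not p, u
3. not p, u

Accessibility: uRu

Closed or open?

Open

No world carries both an atom and its negation.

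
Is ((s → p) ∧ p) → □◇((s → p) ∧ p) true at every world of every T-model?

No, not valid

Tableau for the negation ¬(((s → p) ∧ p) → □◇((s → p) ∧ p)):
1. ¬(((s → p) ∧ p) → □◇((s → p) ∧ p)), w0
2. (s → p) ∧ p, w0
3. ¬□◇((s → p) ∧ p), w0
4. s → p, w0
5. p, w0
6. ¬◇((s → p) ∧ p), w1
7. ¬((s → p) ∧ p), w1
8. ¬p, w1
Accessibility: w0Rw0, w0Rw1, w1Rw1
The negation has an open branch (countermodel exists).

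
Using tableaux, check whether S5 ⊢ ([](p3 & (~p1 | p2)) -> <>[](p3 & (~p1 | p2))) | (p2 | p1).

Tableau for the negation ~(([](p3 & (~p1 | p2)) -> <>[](p3 & (~p1 | p2))) | (p2 | p1)):
1. ~(([](p3 & (~p1 | p2)) -> <>[](p3 & (~p1 | p2))) | (p2 | p1)), w0
2. ~([](p3 & (~p1 | p2)) -> <>[](p3 & (~p1 | p2))), w0
3. ~(p2 | p1), w0
4. [](p3 & (~p1 | p2)), w0
5. ~<>[](p3 & (~p1 | p2)), w0
6. ~p2, w0
7. ~p1, w0
8. p3 & (~p1 | p2), w0
9. p3, w0
10. ~p1 | p2, w0
11. ~[](p3 & (~p1 | p2)), w0
12. ~(p3 & (~p1 | p2)), w1
13. p3 & (~p1 | p2), w1
14. p3, w1
15. ~p1 | p2, w1
16. ~[](p3 & (~p1 | p2)), w1
17. ~(~p1 | p2), w1
18. p1, w1
19. ~p2, w1
20. p2, w1
Accessibility: w0Rw0, w0Rw1, w1Rw0, w1Rw1
Branch closes: p2 and ~p2 both at w1.
Every branch of the negation's tableau closes; the branch above is one of them.

Yes, valid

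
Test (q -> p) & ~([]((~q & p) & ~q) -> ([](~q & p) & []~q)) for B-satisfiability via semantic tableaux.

Unsatisfiable (every branch closes)

1. (q -> p) & ~([]((~q & p) & ~q) -> ([](~q & p) & []~q)), u
2. q -> p, u   [&-rule on 1]
3. ~([]((~q & p) & ~q) -> ([](~q & p) & []~q)), u   [&-rule on 1]
4. []((~q & p) & ~q), u   [~->-rule on 3]
5. ~([](~q & p) & []~q), u   [~->-rule on 3]
6. (~q & p) & ~q, u   [[]-rule on 4 via uRu]
7. ~q & p, u   [&-rule on 6]
8. ~q, u   [&-rule on 6]
9. p, u   [&-rule on 7]
10. ~[](~q & p), u   [~&-rule on 5 (branches; this branch)]
11. ~(~q & p), v   [~[]-rule on 10: fresh world v, uRv]
12. (~q & p) & ~q, v   [[]-rule on 4 via uRv]
13. ~q & p, v   [&-rule on 12]
14. ~q, v   [&-rule on 12]
15. p, v   [&-rule on 13]
16. ~p, v   [~&-rule on 11 (branches; this branch)]
Accessibility: uRu, uRv, vRu, vRv
Branch closes: p and ~p both at v.
All branches of the tableau close; one closing branch shown above.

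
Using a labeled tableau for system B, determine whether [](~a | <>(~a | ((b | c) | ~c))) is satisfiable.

Satisfiable

1. [](~a | <>(~a | ((b | c) | ~c))), u
2. ~a | <>(~a | ((b | c) | ~c)), u
3. <>(~a | ((b | c) | ~c)), u
4. ~a | ((b | c) | ~c), v
5. ~a | <>(~a | ((b | c) | ~c)), v
6. (b | c) | ~c, v
7. <>(~a | ((b | c) | ~c)), v
8. ~c, v
9. ~a | ((b | c) | ~c), w
10. (b | c) | ~c, w
11. ~c, w
Accessibility: uRu, uRv, vRu, vRv, vRw, wRv, wRw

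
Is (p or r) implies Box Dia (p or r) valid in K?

Not valid

Tableau for the negation not ((p or r) implies Box Dia (p or r)):
1. not ((p or r) implies Box Dia (p or r)), 0
2. p or r, 0   [neg-implies-rule on 1]
3. not Box Dia (p or r), 0   [neg-implies-rule on 1]
4. r, 0   [or-rule on 2 (branches; this branch)]
5. not Dia (p or r), 1   [neg-Box-rule on 3: fresh world 1, 0R1]
Accessibility: 0R1
The negation has an open branch (countermodel exists).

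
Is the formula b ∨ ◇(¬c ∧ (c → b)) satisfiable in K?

1. b ∨ ◇(¬c ∧ (c → b)), 0
2. ◇(¬c ∧ (c → b)), 0   [∨-rule on 1 (branches; this branch)]
3. ¬c ∧ (c → b), 1   [◇-rule on 2: fresh world 1, 0R1]
4. ¬c, 1   [∧-rule on 3]
5. c → b, 1   [∧-rule on 3]
6. b, 1   [→-rule on 5 (branches; this branch)]
Accessibility: 0R1

Satisfiable (open branch found)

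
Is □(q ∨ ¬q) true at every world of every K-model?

Tableau for the negation ¬□(q ∨ ¬q):
1. ¬□(q ∨ ¬q), u
2. ¬(q ∨ ¬q), v
3. ¬q, v
4. q, v
Accessibility: uRv
Branch closes: q and ¬q both at v.
Every branch of the negation's tableau closes; the branch above is one of them.

Valid in K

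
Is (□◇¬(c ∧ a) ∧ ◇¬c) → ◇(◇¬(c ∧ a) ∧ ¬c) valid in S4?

Yes, valid

Tableau for the negation ¬((□◇¬(c ∧ a) ∧ ◇¬c) → ◇(◇¬(c ∧ a) ∧ ¬c)):
1. ¬((□◇¬(c ∧ a) ∧ ◇¬c) → ◇(◇¬(c ∧ a) ∧ ¬c)), w0
2. □◇¬(c ∧ a) ∧ ◇¬c, w0   [¬→-rule on 1]
3. ¬◇(◇¬(c ∧ a) ∧ ¬c), w0   [¬→-rule on 1]
4. □◇¬(c ∧ a), w0   [∧-rule on 2]
5. ◇¬c, w0   [∧-rule on 2]
6. ¬(◇¬(c ∧ a) ∧ ¬c), w0   [¬◇-rule on 3 via w0Rw0]
7. ◇¬(c ∧ a), w0   [□-rule on 4 via w0Rw0]
8. ¬◇¬(c ∧ a), w0   [¬∧-rule on 6 (branches; this branch)]
9. c ∧ a, w0   [¬◇-rule on 8 via w0Rw0]
10. c, w0   [∧-rule on 9]
11. a, w0   [∧-rule on 9]
12. ¬c, w1   [◇-rule on 5: fresh world w1, w0Rw1]
13. ¬(◇¬(c ∧ a) ∧ ¬c), w1   [¬◇-rule on 3 via w0Rw1]
14. ◇¬(c ∧ a), w1   [□-rule on 4 via w0Rw1]
15. c ∧ a, w1   [¬◇-rule on 8 via w0Rw1]
16. c, w1   [∧-rule on 15]
17. a, w1   [∧-rule on 15]
Accessibility: w0Rw0, w0Rw1, w1Rw1
Branch closes: c and ¬c both at w1.
Every branch of the negation's tableau closes; the branch above is one of them.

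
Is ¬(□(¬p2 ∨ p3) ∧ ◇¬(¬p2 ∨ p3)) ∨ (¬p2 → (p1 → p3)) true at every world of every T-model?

Tableau for the negation ¬(¬(□(¬p2 ∨ p3) ∧ ◇¬(¬p2 ∨ p3)) ∨ (¬p2 → (p1 → p3))):
1. ¬(¬(□(¬p2 ∨ p3) ∧ ◇¬(¬p2 ∨ p3)) ∨ (¬p2 → (p1 → p3))), w0
2. □(¬p2 ∨ p3) ∧ ◇¬(¬p2 ∨ p3), w0
3. ¬(¬p2 → (p1 → p3)), w0
4. □(¬p2 ∨ p3), w0
5. ◇¬(¬p2 ∨ p3), w0
6. ¬p2, w0
7. ¬(p1 → p3), w0
8. p1, w0
9. ¬p3, w0
10. ¬p2 ∨ p3, w0
11. ¬(¬p2 ∨ p3), w1
12. p2, w1
13. ¬p3, w1
14. ¬p2 ∨ p3, w1
15. p3, w1
Accessibility: w0Rw0, w0Rw1, w1Rw1
Branch closes: p3 and ¬p3 both at w1.
Every branch of the negation's tableau closes; the branch above is one of them.

Valid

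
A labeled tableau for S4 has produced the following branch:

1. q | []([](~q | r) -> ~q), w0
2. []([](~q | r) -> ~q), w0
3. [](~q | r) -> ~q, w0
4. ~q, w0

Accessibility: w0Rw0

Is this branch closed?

No atom appears with both signs at the same world.

Open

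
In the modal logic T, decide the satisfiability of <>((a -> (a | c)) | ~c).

Yes, satisfiable

1. <>((a -> (a | c)) | ~c), w0
2. (a -> (a | c)) | ~c, w1   [<>-rule on 1: fresh world w1, w0Rw1]
3. ~c, w1   [|-rule on 2 (branches; this branch)]
Accessibility: w0Rw0, w0Rw1, w1Rw1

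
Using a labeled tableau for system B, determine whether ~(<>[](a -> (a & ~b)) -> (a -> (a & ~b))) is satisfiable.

1. ~(<>[](a -> (a & ~b)) -> (a -> (a & ~b))), 0
2. <>[](a -> (a & ~b)), 0   [~->-rule on 1]
3. ~(a -> (a & ~b)), 0   [~->-rule on 1]
4. a, 0   [~->-rule on 3]
5. ~(a & ~b), 0   [~->-rule on 3]
6. b, 0   [~&-rule on 5 (branches; this branch)]
7. [](a -> (a & ~b)), 1   [<>-rule on 2: fresh world 1, 0R1]
8. a -> (a & ~b), 0   [[]-rule on 7 via 1R0]
9. a -> (a & ~b), 1   [[]-rule on 7 via 1R1]
10. a & ~b, 0   [->-rule on 8 (branches; this branch)]
11. ~b, 0   [&-rule on 10]
Accessibility: 0R0, 0R1, 1R0, 1R1
Branch closes: b and ~b both at 0.
(One branch shown.) All branches close.

Unsatisfiable (every branch closes)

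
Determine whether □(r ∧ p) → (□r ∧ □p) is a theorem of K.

Tableau for the negation ¬(□(r ∧ p) → (□r ∧ □p)):
1. ¬(□(r ∧ p) → (□r ∧ □p)), u
2. □(r ∧ p), u
3. ¬(□r ∧ □p), u
4. ¬□p, u
5. ¬p, v
6. r ∧ p, v
7. r, v
8. p, v
Accessibility: uRv
Branch closes: p and ¬p both at v.
Every branch of the negation's tableau closes; the branch above is one of them.

Valid in K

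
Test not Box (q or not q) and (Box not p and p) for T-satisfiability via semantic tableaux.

Unsatisfiable

1. not Box (q or not q) and (Box not p and p), w0
2. not Box (q or not q), w0
3. Box not p and p, w0
4. Box not p, w0
5. p, w0
6. not p, w0
Accessibility: w0Rw0
Branch closes: p and not p both at w0.
(One branch shown.) All branches close.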